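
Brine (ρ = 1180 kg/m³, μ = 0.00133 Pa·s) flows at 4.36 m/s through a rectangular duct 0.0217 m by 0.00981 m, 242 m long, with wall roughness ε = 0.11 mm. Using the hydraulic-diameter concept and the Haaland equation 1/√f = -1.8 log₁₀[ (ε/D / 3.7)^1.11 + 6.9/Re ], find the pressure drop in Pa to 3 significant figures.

ΔP ≈ 7.36×10^6 Pa

Hydraulic diameter D_h = 4A/P = 4·(0.0217·0.00981)/(2·(0.0217+0.00981)) = 0.0008515/0.06302 = 0.01351 m.
Re = ρVD_h/μ = 1180·4.36·0.01351/0.00133 = 5.227e+04.
ε/D_h = 0.00011/0.01351 = 0.00814; Haaland gives 1/√f = -1.8 log₁₀[0.00112+0.000132] = 5.223, so f = 0.03666.
ΔP = f(L/D_h)(ρV²/2) = 0.03666·242/0.01351·1.122e+04 = 7.364e+06 Pa.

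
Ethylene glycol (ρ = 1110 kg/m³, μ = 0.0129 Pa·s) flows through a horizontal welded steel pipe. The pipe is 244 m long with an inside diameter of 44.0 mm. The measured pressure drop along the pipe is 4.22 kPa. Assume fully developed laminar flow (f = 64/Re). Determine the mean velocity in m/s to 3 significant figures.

V ≈ 0.0811 m/s

For laminar flow, f = 64/Re with Re = ρVD/μ, so Darcy-Weisbach reduces to ΔP = 32μLV/D². Solving for V: V = ΔP·D²/(32μL) = 4220·(0.044)²/(32·0.0129·244) = 0.08111 m/s.
Check: Re = ρVD/μ = 1110·0.08111·0.044/0.0129 = 307.1 < 2300, so the laminar assumption holds.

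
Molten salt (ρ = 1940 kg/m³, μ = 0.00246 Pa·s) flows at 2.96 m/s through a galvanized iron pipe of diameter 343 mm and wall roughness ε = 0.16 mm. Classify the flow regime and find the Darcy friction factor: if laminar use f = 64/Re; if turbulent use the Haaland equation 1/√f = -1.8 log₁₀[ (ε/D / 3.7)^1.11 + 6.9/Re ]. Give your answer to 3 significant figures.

Re = ρVD/μ = 1940·2.96·0.343/0.00246 = 8.007e+05.
Re > 4000 → turbulent. ε/D = 0.00016/0.343 = 0.000466; Haaland: 1/√f = -1.8 log₁₀[4.7e-05 + 8.62e-06] = 7.659, so f = 0.01705.

f ≈ 0.0170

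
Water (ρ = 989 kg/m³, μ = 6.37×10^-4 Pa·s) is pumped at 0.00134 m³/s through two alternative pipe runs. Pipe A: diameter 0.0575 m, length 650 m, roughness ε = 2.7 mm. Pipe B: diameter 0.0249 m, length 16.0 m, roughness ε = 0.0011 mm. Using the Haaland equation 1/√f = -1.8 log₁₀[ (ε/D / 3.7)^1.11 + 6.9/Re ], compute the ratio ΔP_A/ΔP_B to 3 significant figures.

ΔP_A/ΔP_B ≈ 2.44

Pipe A: V = Q/A = 0.00134/0.002597 = 0.516 m/s; Re = 4.607e+04; ε/D = 0.047; Haaland → f = 0.07019; ΔP_A = f(L/D)(ρV²/2) = 1.045e+05 Pa.
Pipe B: V = Q/A = 0.00134/0.000487 = 2.752 m/s; Re = 1.064e+05; ε/D = 4.42e-05; Haaland → f = 0.01779; ΔP_B = f(L/D)(ρV²/2) = 4.28e+04 Pa.
ΔP_A/ΔP_B = 1.045e+05/4.28e+04 = 2.44.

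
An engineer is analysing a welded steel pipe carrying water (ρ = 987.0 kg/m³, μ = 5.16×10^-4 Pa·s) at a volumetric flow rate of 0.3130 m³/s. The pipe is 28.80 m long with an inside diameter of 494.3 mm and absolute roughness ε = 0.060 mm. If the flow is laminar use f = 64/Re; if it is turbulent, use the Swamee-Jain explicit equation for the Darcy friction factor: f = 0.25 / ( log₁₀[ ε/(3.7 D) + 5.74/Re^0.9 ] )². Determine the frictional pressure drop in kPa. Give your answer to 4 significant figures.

ΔP ≈ 1.027 kPa

Cross-sectional area A = πD²/4 = π(0.4943)²/4 = 0.1919 m²; mean velocity V = Q/A = 0.313/0.1919 = 1.631 m/s.
Reynolds number Re = ρVD/μ = 987 · 1.631 · 0.4943 / 0.000516 = 1.542e+06.
Re > 4000 → turbulent. Relative roughness ε/D = 6e-05/0.4943 = 0.000121. Swamee-Jain: f = 0.25/(log₁₀[0.000121/3.7 + 5.74/1.542e+06^0.9])² = 0.25/(log₁₀[3.28e-05 + 1.55e-05])² = 0.25/(-4.316)² = 0.01342.
Darcy-Weisbach: ΔP = f(L/D)(ρV²/2) = 0.01342·(28.8/0.4943)·(987·1.631²/2) = 0.01342·58.26·1313 = 1027 Pa.
ΔP = 1027 Pa = 1.027 kPa.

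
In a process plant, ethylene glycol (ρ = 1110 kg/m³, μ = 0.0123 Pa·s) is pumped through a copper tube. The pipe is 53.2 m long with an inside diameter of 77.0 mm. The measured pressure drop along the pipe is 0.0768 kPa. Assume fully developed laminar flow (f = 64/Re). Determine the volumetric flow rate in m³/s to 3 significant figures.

Q ≈ 1.01×10^-4 m³/s

For laminar flow, f = 64/Re with Re = ρVD/μ, so Darcy-Weisbach reduces to ΔP = 32μLV/D². Solving for V: V = ΔP·D²/(32μL) = 76.8·(0.077)²/(32·0.0123·53.2) = 0.02175 m/s.
Check: Re = ρVD/μ = 1110·0.02175·0.077/0.0123 = 151.1 < 2300, so the laminar assumption holds.
Q = V·A = 0.02175·(π/4·0.077²) = 0.0001013 m³/s = 1.01×10^-4 m³/s.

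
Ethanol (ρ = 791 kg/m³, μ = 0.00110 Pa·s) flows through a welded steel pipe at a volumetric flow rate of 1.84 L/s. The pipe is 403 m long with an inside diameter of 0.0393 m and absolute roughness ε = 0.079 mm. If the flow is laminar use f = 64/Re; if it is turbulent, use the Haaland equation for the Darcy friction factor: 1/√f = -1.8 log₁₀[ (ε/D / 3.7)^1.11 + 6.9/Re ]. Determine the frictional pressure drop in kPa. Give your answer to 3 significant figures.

ΔP ≈ 249 kPa

Q = 1.84 L/s = 1.84/1000 = 0.00184 m³/s.
Cross-sectional area A = πD²/4 = π(0.0393)²/4 = 0.001213 m²; mean velocity V = Q/A = 0.00184/0.001213 = 1.517 m/s.
Reynolds number Re = ρVD/μ = 791 · 1.517 · 0.0393 / 0.0011 = 4.287e+04.
Re > 4000 → turbulent. Relative roughness ε/D = 7.9e-05/0.0393 = 0.00201. Haaland: 1/√f = -1.8 log₁₀[(0.00201/3.7)^1.11 + 6.9/4.287e+04] = -1.8 log₁₀[0.000238 + 0.000161] = 6.119, so f = 0.02671.
Darcy-Weisbach: ΔP = f(L/D)(ρV²/2) = 0.02671·(403/0.0393)·(791·1.517²/2) = 0.02671·1.025e+04·910 = 2.492e+05 Pa.
ΔP = 2.492e+05 Pa = 249 kPa.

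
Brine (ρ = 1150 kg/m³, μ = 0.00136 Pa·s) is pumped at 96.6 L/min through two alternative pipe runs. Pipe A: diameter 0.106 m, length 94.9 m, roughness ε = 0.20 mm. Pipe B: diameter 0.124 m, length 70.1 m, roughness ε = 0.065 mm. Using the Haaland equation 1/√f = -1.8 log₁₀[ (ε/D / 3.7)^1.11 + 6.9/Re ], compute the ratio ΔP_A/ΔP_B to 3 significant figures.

Pipe A: V = Q/A = 0.00161/0.008825 = 0.1824 m/s; Re = 1.635e+04; ε/D = 0.00189; Haaland → f = 0.0303; ΔP_A = f(L/D)(ρV²/2) = 519.2 Pa.
Pipe B: V = Q/A = 0.00161/0.01208 = 0.1333 m/s; Re = 1.398e+04; ε/D = 0.000524; Haaland → f = 0.02901; ΔP_B = f(L/D)(ρV²/2) = 167.6 Pa.
ΔP_A/ΔP_B = 519.2/167.6 = 3.10.

ΔP_A/ΔP_B ≈ 3.10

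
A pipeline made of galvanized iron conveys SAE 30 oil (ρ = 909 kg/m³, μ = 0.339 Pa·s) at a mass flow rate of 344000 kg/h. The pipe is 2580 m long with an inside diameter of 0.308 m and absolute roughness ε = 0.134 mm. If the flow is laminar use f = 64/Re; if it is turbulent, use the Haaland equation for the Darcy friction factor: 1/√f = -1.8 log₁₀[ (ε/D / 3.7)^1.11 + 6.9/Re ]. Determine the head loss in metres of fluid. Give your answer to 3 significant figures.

ṁ = 344000 kg/h = 344000/3600 = 95.56 kg/s.
A = πD²/4 = π(0.308)²/4 = 0.07451 m²; mean velocity V = ṁ/(ρA) = 95.56/(909 · 0.07451) = 1.411 m/s.
Reynolds number Re = ρVD/μ = 909 · 1.411 · 0.308 / 0.339 = 1165.
Re < 2300 → laminar flow, so f = 64/Re = 64/1165 = 0.05492 (the turbulent correlation is not needed).
Darcy-Weisbach: ΔP = f(L/D)(ρV²/2) = 0.05492·(2580/0.308)·(909·1.411²/2) = 0.05492·8377·904.8 = 4.163e+05 Pa.
Head loss h_f = ΔP/(ρg) = 4.163e+05/(909·9.81) = 46.7 m.

h_f ≈ 46.7 m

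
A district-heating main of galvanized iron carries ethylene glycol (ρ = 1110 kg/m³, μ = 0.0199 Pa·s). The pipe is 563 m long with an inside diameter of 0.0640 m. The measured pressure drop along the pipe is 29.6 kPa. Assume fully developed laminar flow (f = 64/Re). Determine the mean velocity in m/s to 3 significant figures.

For laminar flow, f = 64/Re with Re = ρVD/μ, so Darcy-Weisbach reduces to ΔP = 32μLV/D². Solving for V: V = ΔP·D²/(32μL) = 2.96e+04·(0.064)²/(32·0.0199·563) = 0.3382 m/s.
Check: Re = ρVD/μ = 1110·0.3382·0.064/0.0199 = 1207 < 2300, so the laminar assumption holds.

V ≈ 0.338 m/s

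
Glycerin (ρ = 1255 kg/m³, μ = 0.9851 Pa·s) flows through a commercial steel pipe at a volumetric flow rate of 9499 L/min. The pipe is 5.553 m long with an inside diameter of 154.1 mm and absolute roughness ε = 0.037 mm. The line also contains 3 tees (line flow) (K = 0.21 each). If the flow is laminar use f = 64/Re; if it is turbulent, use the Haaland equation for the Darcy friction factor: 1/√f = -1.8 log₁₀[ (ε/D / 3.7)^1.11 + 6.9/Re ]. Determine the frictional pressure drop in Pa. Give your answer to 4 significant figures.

ΔP ≈ 91060 Pa

Q = 9499 L/min = 9499/60000 = 0.1583 m³/s.
Cross-sectional area A = πD²/4 = π(0.1541)²/4 = 0.01865 m²; mean velocity V = Q/A = 0.1583/0.01865 = 8.489 m/s.
Reynolds number Re = ρVD/μ = 1255 · 8.489 · 0.1541 / 0.985 = 1666.
Re < 2300 → laminar flow, so f = 64/Re = 64/1666 = 0.0384 (the turbulent correlation is not needed).
Total minor-loss coefficient ΣK = 3·0.21 = 0.63.
ΔP = [f·L/D + ΣK]·(ρV²/2) = [0.0384·5.553/0.1541 + 0.63]·(1255·8.489²/2) = [1.384 + 0.63]·4.521e+04 = 9.106e+04 Pa.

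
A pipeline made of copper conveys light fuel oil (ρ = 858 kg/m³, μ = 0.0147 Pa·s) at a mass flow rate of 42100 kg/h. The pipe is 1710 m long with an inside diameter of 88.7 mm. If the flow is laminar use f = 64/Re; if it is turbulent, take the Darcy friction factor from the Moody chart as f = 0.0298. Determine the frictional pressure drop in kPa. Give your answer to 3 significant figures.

ΔP ≈ 1200 kPa

ṁ = 42100 kg/h = 42100/3600 = 11.69 kg/s.
A = πD²/4 = π(0.0887)²/4 = 0.006179 m²; mean velocity V = ṁ/(ρA) = 11.69/(858 · 0.006179) = 2.206 m/s.
Reynolds number Re = ρVD/μ = 858 · 2.206 · 0.0887 / 0.0147 = 1.142e+04.
Re > 4000 → turbulent; use the Moody-chart value f = 0.0298.
Darcy-Weisbach: ΔP = f(L/D)(ρV²/2) = 0.0298·(1710/0.0887)·(858·2.206²/2) = 0.0298·1.928e+04·2087 = 1.199e+06 Pa.
ΔP = 1.199e+06 Pa = 1200 kPa.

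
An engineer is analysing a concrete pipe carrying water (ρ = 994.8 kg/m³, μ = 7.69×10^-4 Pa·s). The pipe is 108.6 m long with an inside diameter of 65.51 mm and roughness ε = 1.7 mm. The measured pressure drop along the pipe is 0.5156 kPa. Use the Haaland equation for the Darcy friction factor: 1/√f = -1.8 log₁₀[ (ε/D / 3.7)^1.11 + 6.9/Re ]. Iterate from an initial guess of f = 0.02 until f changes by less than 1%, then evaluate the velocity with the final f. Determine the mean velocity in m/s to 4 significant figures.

V ≈ 0.1042 m/s

Rearranging Darcy-Weisbach: V = √(2·ΔP·D/(f·L·ρ)). With ε/D = 0.0017/0.06551 = 0.026, iterate starting from f = 0.02:
  f = 0.02 → V = √(2·515.6·0.06551/(0.02·108.6·994.8)) = 0.1768 m/s; Re = ρVD/μ = 1.498e+04; f → 0.05616
  f = 0.05616 → V = 0.1055 m/s; Re = 8943; f → 0.05757
  f = 0.05757 → V = 0.1042 m/s; Re = 8832; f → 0.05761
Converged (Δf/f < 1%). With the final f = 0.05761: V = √(2·515.6·0.06551/(0.05761·108.6·994.8)) = 0.1042 m/s.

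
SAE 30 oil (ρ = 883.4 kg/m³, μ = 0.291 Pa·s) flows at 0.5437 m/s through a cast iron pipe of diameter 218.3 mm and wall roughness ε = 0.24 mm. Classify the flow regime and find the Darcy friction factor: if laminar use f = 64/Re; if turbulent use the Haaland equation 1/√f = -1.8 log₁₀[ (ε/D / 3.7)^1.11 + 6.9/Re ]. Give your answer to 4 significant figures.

Re = ρVD/μ = 883.4·0.5437·0.2183/0.291 = 360.3.
Re < 2300 → laminar, so f = 64/Re = 0.1776 (roughness is irrelevant in laminar flow).

f ≈ 0.1776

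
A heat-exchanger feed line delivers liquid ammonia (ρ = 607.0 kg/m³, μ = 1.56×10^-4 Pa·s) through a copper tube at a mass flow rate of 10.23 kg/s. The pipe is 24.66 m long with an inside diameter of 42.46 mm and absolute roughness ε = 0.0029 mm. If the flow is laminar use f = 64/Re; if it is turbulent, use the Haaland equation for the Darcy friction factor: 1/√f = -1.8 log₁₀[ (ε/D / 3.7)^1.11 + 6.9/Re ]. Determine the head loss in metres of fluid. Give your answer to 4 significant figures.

h_f ≈ 50.91 m

A = πD²/4 = π(0.04246)²/4 = 0.001416 m²; mean velocity V = ṁ/(ρA) = 10.23/(607 · 0.001416) = 11.9 m/s.
Reynolds number Re = ρVD/μ = 607 · 11.9 · 0.04246 / 0.000156 = 1.966e+06.
Re > 4000 → turbulent. Relative roughness ε/D = 2.9e-06/0.04246 = 6.83e-05. Haaland: 1/√f = -1.8 log₁₀[(6.83e-05/3.7)^1.11 + 6.9/1.966e+06] = -1.8 log₁₀[5.57e-06 + 3.51e-06] = 9.076, so f = 0.01214.
Darcy-Weisbach: ΔP = f(L/D)(ρV²/2) = 0.01214·(24.66/0.04246)·(607·11.9²/2) = 0.01214·580.8·4.3e+04 = 3.032e+05 Pa.
Head loss h_f = ΔP/(ρg) = 3.032e+05/(607·9.81) = 50.91 m.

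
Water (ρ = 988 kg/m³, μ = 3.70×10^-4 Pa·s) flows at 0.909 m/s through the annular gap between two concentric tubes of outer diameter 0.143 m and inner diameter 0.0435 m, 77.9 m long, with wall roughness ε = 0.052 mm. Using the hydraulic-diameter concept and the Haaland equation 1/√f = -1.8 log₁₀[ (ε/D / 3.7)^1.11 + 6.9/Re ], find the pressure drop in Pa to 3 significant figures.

ΔP ≈ 5900 Pa

Hydraulic diameter D_h = 4A/P = D_o - D_i = 0.143 - 0.0435 = 0.0995 m.
Re = ρVD_h/μ = 988·0.909·0.0995/0.00037 = 2.415e+05.
ε/D_h = 5.2e-05/0.0995 = 0.000523; Haaland gives 1/√f = -1.8 log₁₀[5.33e-05+2.86e-05] = 7.357, so f = 0.01848.
ΔP = f(L/D_h)(ρV²/2) = 0.01848·77.9/0.0995·408.2 = 5905 Pa.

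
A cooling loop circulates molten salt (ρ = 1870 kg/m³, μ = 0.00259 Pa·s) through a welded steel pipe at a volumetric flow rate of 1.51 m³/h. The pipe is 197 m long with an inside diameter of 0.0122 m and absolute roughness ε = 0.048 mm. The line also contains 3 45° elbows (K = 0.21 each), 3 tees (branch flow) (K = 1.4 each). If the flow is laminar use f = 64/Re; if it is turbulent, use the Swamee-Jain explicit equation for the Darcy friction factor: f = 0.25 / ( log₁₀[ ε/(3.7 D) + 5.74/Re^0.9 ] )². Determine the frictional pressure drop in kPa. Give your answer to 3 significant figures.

ΔP ≈ 6240 kPa

Q = 1.51 m³/h = 1.51/3600 = 0.0004194 m³/s.
Cross-sectional area A = πD²/4 = π(0.0122)²/4 = 0.0001169 m²; mean velocity V = Q/A = 0.0004194/0.0001169 = 3.588 m/s.
Reynolds number Re = ρVD/μ = 1870 · 3.588 · 0.0122 / 0.00259 = 3.161e+04.
Re > 4000 → turbulent. Relative roughness ε/D = 4.8e-05/0.0122 = 0.00393. Swamee-Jain: f = 0.25/(log₁₀[0.00393/3.7 + 5.74/3.161e+04^0.9])² = 0.25/(log₁₀[0.00106 + 0.000512])² = 0.25/(-2.803)² = 0.03183.
Total minor-loss coefficient ΣK = 3·0.21 + 3·1.4 = 4.83.
ΔP = [f·L/D + ΣK]·(ρV²/2) = [0.03183·197/0.0122 + 4.83]·(1870·3.588²/2) = [513.9 + 4.83]·1.204e+04 = 6.245e+06 Pa.
ΔP = 6.245e+06 Pa = 6240 kPa.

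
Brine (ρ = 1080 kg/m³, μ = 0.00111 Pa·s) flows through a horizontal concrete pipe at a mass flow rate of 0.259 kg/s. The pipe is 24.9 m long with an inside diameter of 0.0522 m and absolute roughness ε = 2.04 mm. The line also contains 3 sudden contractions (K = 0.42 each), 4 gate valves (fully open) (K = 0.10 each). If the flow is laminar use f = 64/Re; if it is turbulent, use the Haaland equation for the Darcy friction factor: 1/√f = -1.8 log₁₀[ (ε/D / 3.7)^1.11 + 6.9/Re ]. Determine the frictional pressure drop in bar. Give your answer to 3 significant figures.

ΔP ≈ 0.00234 bar

A = πD²/4 = π(0.0522)²/4 = 0.00214 m²; mean velocity V = ṁ/(ρA) = 0.259/(1080 · 0.00214) = 0.1121 m/s.
Reynolds number Re = ρVD/μ = 1080 · 0.1121 · 0.0522 / 0.00111 = 5691.
Re > 4000 → turbulent. Relative roughness ε/D = 0.00204/0.0522 = 0.0391. Haaland: 1/√f = -1.8 log₁₀[(0.0391/3.7)^1.11 + 6.9/5691] = -1.8 log₁₀[0.0064 + 0.00121] = 3.813, so f = 0.06878.
Total minor-loss coefficient ΣK = 3·0.42 + 4·0.1 = 1.66.
ΔP = [f·L/D + ΣK]·(ρV²/2) = [0.06878·24.9/0.0522 + 1.66]·(1080·0.1121²/2) = [32.81 + 1.66]·6.781 = 233.7 Pa.
ΔP = 233.7 Pa = 0.00234 bar.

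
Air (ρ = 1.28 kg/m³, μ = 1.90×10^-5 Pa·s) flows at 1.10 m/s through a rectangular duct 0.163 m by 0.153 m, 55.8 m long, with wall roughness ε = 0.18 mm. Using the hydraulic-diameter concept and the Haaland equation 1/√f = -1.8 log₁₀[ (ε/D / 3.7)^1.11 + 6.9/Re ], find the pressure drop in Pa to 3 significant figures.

ΔP ≈ 8.54 Pa

Hydraulic diameter D_h = 4A/P = 4·(0.163·0.153)/(2·(0.163+0.153)) = 0.09976/0.632 = 0.1578 m.
Re = ρVD_h/μ = 1.28·1.1·0.1578/1.9e-05 = 1.17e+04.
ε/D_h = 0.00018/0.1578 = 0.00114; Haaland gives 1/√f = -1.8 log₁₀[0.000127+0.00059] = 5.661, so f = 0.03121.
ΔP = f(L/D_h)(ρV²/2) = 0.03121·55.8/0.1578·0.7744 = 8.544 Pa.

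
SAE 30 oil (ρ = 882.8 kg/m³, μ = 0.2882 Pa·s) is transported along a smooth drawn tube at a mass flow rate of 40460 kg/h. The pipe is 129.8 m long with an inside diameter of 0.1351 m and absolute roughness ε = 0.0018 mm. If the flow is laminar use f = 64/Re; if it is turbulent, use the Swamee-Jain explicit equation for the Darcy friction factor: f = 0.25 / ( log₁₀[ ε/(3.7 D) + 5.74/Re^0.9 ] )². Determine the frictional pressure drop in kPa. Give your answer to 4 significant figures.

ṁ = 40460 kg/h = 40460/3600 = 11.24 kg/s.
A = πD²/4 = π(0.1351)²/4 = 0.01434 m²; mean velocity V = ṁ/(ρA) = 11.24/(882.8 · 0.01434) = 0.8881 m/s.
Reynolds number Re = ρVD/μ = 882.8 · 0.8881 · 0.1351 / 0.288 = 367.5.
Re < 2300 → laminar flow, so f = 64/Re = 64/367.5 = 0.1741 (the turbulent correlation is not needed).
Darcy-Weisbach: ΔP = f(L/D)(ρV²/2) = 0.1741·(129.8/0.1351)·(882.8·0.8881²/2) = 0.1741·960.8·348.1 = 5.825e+04 Pa.
ΔP = 5.825e+04 Pa = 58.25 kPa.

ΔP ≈ 58.25 kPa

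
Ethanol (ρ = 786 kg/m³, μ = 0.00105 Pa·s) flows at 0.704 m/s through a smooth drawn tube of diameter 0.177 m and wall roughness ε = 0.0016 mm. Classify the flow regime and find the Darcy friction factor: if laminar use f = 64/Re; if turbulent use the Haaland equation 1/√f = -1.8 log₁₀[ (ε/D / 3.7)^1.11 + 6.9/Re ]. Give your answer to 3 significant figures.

f ≈ 0.0181

Re = ρVD/μ = 786·0.704·0.177/0.00105 = 9.328e+04.
Re > 4000 → turbulent. ε/D = 1.6e-06/0.177 = 9.04e-06; Haaland: 1/√f = -1.8 log₁₀[5.9e-07 + 7.4e-05] = 7.429, so f = 0.01812.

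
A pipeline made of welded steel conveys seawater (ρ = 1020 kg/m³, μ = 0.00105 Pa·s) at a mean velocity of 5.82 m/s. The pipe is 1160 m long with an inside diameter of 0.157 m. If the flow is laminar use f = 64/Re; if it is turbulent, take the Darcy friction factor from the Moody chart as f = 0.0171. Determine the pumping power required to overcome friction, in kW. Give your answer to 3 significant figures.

Reynolds number Re = ρVD/μ = 1020 · 5.82 · 0.157 / 0.00105 = 8.876e+05.
Re > 4000 → turbulent; use the Moody-chart value f = 0.0171.
Darcy-Weisbach: ΔP = f(L/D)(ρV²/2) = 0.0171·(1160/0.157)·(1020·5.82²/2) = 0.0171·7389·1.727e+04 = 2.183e+06 Pa.
Q = V·A = 5.82·0.01936 = 0.1127 m³/s.
Pumping power P = QΔP = 0.1127·2.183e+06 = 245900 W = 246 kW.

P ≈ 246 kW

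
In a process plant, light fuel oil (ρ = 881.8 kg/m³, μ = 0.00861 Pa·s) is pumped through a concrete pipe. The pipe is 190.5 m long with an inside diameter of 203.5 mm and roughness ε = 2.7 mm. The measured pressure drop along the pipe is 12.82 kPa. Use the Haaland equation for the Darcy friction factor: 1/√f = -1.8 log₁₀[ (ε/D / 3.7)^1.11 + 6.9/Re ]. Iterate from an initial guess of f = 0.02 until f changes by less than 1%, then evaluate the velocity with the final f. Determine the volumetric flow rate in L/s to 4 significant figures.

Rearranging Darcy-Weisbach: V = √(2·ΔP·D/(f·L·ρ)). With ε/D = 0.0027/0.2035 = 0.0133, iterate starting from f = 0.02:
  f = 0.02 → V = √(2·1.282e+04·0.2035/(0.02·190.5·881.8)) = 1.246 m/s; Re = ρVD/μ = 2.597e+04; f → 0.04367
  f = 0.04367 → V = 0.8433 m/s; Re = 1.758e+04; f → 0.04449
  f = 0.04449 → V = 0.8356 m/s; Re = 1.742e+04; f → 0.04451
Converged (Δf/f < 1%). With the final f = 0.04451: V = √(2·1.282e+04·0.2035/(0.04451·190.5·881.8)) = 0.8354 m/s.
Q = V·A = 0.8354·(π/4·0.2035²) = 0.02717 m³/s = 27.17 L/s.

Q ≈ 27.17 L/s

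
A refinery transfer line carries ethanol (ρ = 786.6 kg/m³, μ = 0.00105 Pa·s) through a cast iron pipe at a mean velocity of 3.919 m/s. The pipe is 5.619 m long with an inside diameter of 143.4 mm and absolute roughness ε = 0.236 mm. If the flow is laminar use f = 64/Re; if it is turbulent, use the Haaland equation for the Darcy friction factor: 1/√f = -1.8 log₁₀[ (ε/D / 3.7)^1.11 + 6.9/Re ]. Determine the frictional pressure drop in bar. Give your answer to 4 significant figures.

ΔP ≈ 0.05381 bar

Reynolds number Re = ρVD/μ = 786.6 · 3.919 · 0.1434 / 0.00105 = 4.21e+05.
Re > 4000 → turbulent. Relative roughness ε/D = 0.000236/0.1434 = 0.00165. Haaland: 1/√f = -1.8 log₁₀[(0.00165/3.7)^1.11 + 6.9/4.21e+05] = -1.8 log₁₀[0.00019 + 1.64e-05] = 6.632, so f = 0.02273.
Darcy-Weisbach: ΔP = f(L/D)(ρV²/2) = 0.02273·(5.619/0.1434)·(786.6·3.919²/2) = 0.02273·39.18·6041 = 5381 Pa.
ΔP = 5381 Pa = 0.05381 bar.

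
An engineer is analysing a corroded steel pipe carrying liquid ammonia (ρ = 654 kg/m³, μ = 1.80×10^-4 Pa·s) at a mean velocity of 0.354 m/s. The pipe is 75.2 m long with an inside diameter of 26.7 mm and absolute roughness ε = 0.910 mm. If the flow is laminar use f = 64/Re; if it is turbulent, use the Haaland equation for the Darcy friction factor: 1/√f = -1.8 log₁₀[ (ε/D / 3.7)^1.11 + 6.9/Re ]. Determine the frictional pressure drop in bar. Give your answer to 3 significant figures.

ΔP ≈ 0.0707 bar

Reynolds number Re = ρVD/μ = 654 · 0.354 · 0.0267 / 0.00018 = 3.434e+04.
Re > 4000 → turbulent. Relative roughness ε/D = 0.00091/0.0267 = 0.0341. Haaland: 1/√f = -1.8 log₁₀[(0.0341/3.7)^1.11 + 6.9/3.434e+04] = -1.8 log₁₀[0.0055 + 0.000201] = 4.039, so f = 0.06129.
Darcy-Weisbach: ΔP = f(L/D)(ρV²/2) = 0.06129·(75.2/0.0267)·(654·0.354²/2) = 0.06129·2816·40.98 = 7074 Pa.
ΔP = 7074 Pa = 0.0707 bar.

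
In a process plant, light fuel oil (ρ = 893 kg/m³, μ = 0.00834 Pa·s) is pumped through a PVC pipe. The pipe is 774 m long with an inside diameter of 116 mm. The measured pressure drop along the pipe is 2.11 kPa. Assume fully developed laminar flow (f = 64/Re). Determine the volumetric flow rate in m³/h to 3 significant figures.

For laminar flow, f = 64/Re with Re = ρVD/μ, so Darcy-Weisbach reduces to ΔP = 32μLV/D². Solving for V: V = ΔP·D²/(32μL) = 2110·(0.116)²/(32·0.00834·774) = 0.1374 m/s.
Check: Re = ρVD/μ = 893·0.1374·0.116/0.00834 = 1707 < 2300, so the laminar assumption holds.
Q = V·A = 0.1374·(π/4·0.116²) = 0.001453 m³/s = 5.23 m³/h.

Q ≈ 5.23 m³/h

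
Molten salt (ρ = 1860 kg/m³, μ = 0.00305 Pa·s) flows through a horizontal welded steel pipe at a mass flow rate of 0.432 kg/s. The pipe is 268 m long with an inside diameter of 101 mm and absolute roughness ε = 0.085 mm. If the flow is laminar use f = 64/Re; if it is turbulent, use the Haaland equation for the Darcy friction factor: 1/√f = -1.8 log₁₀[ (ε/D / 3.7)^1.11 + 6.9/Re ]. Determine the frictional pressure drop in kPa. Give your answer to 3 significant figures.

A = πD²/4 = π(0.101)²/4 = 0.008012 m²; mean velocity V = ṁ/(ρA) = 0.432/(1860 · 0.008012) = 0.02899 m/s.
Reynolds number Re = ρVD/μ = 1860 · 0.02899 · 0.101 / 0.00305 = 1786.
Re < 2300 → laminar flow, so f = 64/Re = 64/1786 = 0.03584 (the turbulent correlation is not needed).
Darcy-Weisbach: ΔP = f(L/D)(ρV²/2) = 0.03584·(268/0.101)·(1860·0.02899²/2) = 0.03584·2653·0.7816 = 74.33 Pa.
ΔP = 74.33 Pa = 0.0743 kPa.

ΔP ≈ 0.0743 kPa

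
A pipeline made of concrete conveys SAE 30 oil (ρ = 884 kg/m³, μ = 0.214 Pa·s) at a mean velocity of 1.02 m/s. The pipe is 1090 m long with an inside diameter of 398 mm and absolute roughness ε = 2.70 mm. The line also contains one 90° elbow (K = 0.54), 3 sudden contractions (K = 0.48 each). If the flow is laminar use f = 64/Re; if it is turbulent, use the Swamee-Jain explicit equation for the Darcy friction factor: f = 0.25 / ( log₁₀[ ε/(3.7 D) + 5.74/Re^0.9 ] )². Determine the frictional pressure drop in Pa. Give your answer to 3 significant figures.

Reynolds number Re = ρVD/μ = 884 · 1.02 · 0.398 / 0.214 = 1677.
Re < 2300 → laminar flow, so f = 64/Re = 64/1677 = 0.03816 (the turbulent correlation is not needed).
Total minor-loss coefficient ΣK = 1·0.54 + 3·0.48 = 1.98.
ΔP = [f·L/D + ΣK]·(ρV²/2) = [0.03816·1090/0.398 + 1.98]·(884·1.02²/2) = [104.5 + 1.98]·459.9 = 4.897e+04 Pa.

ΔP ≈ 49000 Pa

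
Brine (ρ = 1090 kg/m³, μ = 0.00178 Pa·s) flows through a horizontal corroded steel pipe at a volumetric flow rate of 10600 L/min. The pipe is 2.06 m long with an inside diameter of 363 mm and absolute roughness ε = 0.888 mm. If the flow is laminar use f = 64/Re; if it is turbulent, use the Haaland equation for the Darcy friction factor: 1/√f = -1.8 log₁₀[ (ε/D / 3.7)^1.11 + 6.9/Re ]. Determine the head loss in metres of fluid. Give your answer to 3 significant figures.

h_f ≈ 0.0212 m

Q = 10600 L/min = 10600/60000 = 0.1767 m³/s.
Cross-sectional area A = πD²/4 = π(0.363)²/4 = 0.1035 m²; mean velocity V = Q/A = 0.1767/0.1035 = 1.707 m/s.
Reynolds number Re = ρVD/μ = 1090 · 1.707 · 0.363 / 0.00178 = 3.795e+05.
Re > 4000 → turbulent. Relative roughness ε/D = 0.000888/0.363 = 0.00245. Haaland: 1/√f = -1.8 log₁₀[(0.00245/3.7)^1.11 + 6.9/3.795e+05] = -1.8 log₁₀[0.000295 + 1.82e-05] = 6.306, so f = 0.02514.
Darcy-Weisbach: ΔP = f(L/D)(ρV²/2) = 0.02514·(2.06/0.363)·(1090·1.707²/2) = 0.02514·5.675·1588 = 226.6 Pa.
Head loss h_f = ΔP/(ρg) = 226.6/(1090·9.81) = 0.0212 m.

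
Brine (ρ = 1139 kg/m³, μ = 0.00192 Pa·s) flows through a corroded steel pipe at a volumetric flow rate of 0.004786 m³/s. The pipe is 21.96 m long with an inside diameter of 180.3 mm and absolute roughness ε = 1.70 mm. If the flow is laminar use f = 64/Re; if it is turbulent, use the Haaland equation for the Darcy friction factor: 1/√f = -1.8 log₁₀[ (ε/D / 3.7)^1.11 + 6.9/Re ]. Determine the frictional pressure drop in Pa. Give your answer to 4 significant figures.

ΔP ≈ 97.44 Pa

Cross-sectional area A = πD²/4 = π(0.1803)²/4 = 0.02553 m²; mean velocity V = Q/A = 0.004786/0.02553 = 0.1875 m/s.
Reynolds number Re = ρVD/μ = 1139 · 0.1875 · 0.1803 / 0.00192 = 2.005e+04.
Re > 4000 → turbulent. Relative roughness ε/D = 0.0017/0.1803 = 0.00943. Haaland: 1/√f = -1.8 log₁₀[(0.00943/3.7)^1.11 + 6.9/2.005e+04] = -1.8 log₁₀[0.00132 + 0.000344] = 5.001, so f = 0.03998.
Darcy-Weisbach: ΔP = f(L/D)(ρV²/2) = 0.03998·(21.96/0.1803)·(1139·0.1875²/2) = 0.03998·121.8·20.01 = 97.44 Pa.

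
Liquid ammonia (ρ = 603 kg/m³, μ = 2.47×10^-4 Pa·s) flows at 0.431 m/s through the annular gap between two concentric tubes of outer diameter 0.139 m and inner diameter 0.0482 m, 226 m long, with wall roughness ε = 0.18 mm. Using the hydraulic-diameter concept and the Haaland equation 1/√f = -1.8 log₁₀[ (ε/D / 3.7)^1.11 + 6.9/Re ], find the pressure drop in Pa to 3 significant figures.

ΔP ≈ 3480 Pa

Hydraulic diameter D_h = 4A/P = D_o - D_i = 0.139 - 0.0482 = 0.0908 m.
Re = ρVD_h/μ = 603·0.431·0.0908/0.000247 = 9.554e+04.
ε/D_h = 0.00018/0.0908 = 0.00198; Haaland gives 1/√f = -1.8 log₁₀[0.000234+7.22e-05] = 6.325, so f = 0.02499.
ΔP = f(L/D_h)(ρV²/2) = 0.02499·226/0.0908·56.01 = 3484 Pa.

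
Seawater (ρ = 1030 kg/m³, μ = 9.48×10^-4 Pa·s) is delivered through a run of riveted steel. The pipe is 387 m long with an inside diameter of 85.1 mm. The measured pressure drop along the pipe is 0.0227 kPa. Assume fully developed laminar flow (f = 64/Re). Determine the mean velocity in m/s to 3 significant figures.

V ≈ 0.0140 m/s

For laminar flow, f = 64/Re with Re = ρVD/μ, so Darcy-Weisbach reduces to ΔP = 32μLV/D². Solving for V: V = ΔP·D²/(32μL) = 22.7·(0.0851)²/(32·0.000948·387) = 0.014 m/s.
Check: Re = ρVD/μ = 1030·0.014·0.0851/0.000948 = 1295 < 2300, so the laminar assumption holds.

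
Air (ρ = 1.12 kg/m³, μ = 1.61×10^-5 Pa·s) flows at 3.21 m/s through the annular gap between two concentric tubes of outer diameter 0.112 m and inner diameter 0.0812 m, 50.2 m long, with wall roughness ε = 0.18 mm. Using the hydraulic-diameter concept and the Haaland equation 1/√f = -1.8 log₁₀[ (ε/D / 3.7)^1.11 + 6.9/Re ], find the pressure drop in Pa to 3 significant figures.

Hydraulic diameter D_h = 4A/P = D_o - D_i = 0.112 - 0.0812 = 0.0308 m.
Re = ρVD_h/μ = 1.12·3.21·0.0308/1.61e-05 = 6878.
ε/D_h = 0.00018/0.0308 = 0.00584; Haaland gives 1/√f = -1.8 log₁₀[0.000777+0.001] = 4.949, so f = 0.04083.
ΔP = f(L/D_h)(ρV²/2) = 0.04083·50.2/0.0308·5.77 = 384 Pa.

ΔP ≈ 384 Pa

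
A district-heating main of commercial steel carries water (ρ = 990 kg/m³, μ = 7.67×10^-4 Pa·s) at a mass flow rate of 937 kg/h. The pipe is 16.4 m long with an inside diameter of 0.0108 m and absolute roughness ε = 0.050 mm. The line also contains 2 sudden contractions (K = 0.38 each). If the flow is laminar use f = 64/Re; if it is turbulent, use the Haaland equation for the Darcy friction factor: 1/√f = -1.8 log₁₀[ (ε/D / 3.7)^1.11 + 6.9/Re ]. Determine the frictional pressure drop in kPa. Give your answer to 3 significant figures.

ΔP ≈ 200 kPa

ṁ = 937 kg/h = 937/3600 = 0.2603 kg/s.
A = πD²/4 = π(0.0108)²/4 = 9.161e-05 m²; mean velocity V = ṁ/(ρA) = 0.2603/(990 · 9.161e-05) = 2.87 m/s.
Reynolds number Re = ρVD/μ = 990 · 2.87 · 0.0108 / 0.000767 = 4.001e+04.
Re > 4000 → turbulent. Relative roughness ε/D = 5e-05/0.0108 = 0.00463. Haaland: 1/√f = -1.8 log₁₀[(0.00463/3.7)^1.11 + 6.9/4.001e+04] = -1.8 log₁₀[0.0006 + 0.000172] = 5.602, so f = 0.03187.
Total minor-loss coefficient ΣK = 2·0.38 = 0.76.
ΔP = [f·L/D + ΣK]·(ρV²/2) = [0.03187·16.4/0.0108 + 0.76]·(990·2.87²/2) = [48.39 + 0.76]·4077 = 2.004e+05 Pa.
ΔP = 2.004e+05 Pa = 200 kPa.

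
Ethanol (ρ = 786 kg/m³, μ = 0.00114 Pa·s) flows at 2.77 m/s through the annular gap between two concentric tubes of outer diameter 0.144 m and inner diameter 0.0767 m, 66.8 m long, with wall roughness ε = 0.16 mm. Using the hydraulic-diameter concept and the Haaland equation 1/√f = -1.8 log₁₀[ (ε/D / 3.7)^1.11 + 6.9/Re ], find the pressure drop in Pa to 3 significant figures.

Hydraulic diameter D_h = 4A/P = D_o - D_i = 0.144 - 0.0767 = 0.0673 m.
Re = ρVD_h/μ = 786·2.77·0.0673/0.00114 = 1.285e+05.
ε/D_h = 0.00016/0.0673 = 0.00238; Haaland gives 1/√f = -1.8 log₁₀[0.000286+5.37e-05] = 6.243, so f = 0.02565.
ΔP = f(L/D_h)(ρV²/2) = 0.02565·66.8/0.0673·3015 = 7.678e+04 Pa.

ΔP ≈ 76800 Pa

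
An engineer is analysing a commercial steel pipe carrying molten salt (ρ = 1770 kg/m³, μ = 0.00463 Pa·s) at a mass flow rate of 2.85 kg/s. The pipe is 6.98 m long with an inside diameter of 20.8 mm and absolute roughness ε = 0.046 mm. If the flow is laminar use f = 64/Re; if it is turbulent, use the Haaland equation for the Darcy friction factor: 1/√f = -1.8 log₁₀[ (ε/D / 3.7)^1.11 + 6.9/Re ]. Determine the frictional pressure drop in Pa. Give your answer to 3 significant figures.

ΔP ≈ 183000 Pa

A = πD²/4 = π(0.0208)²/4 = 0.0003398 m²; mean velocity V = ṁ/(ρA) = 2.85/(1770 · 0.0003398) = 4.739 m/s.
Reynolds number Re = ρVD/μ = 1770 · 4.739 · 0.0208 / 0.00463 = 3.768e+04.
Re > 4000 → turbulent. Relative roughness ε/D = 4.6e-05/0.0208 = 0.00221. Haaland: 1/√f = -1.8 log₁₀[(0.00221/3.7)^1.11 + 6.9/3.768e+04] = -1.8 log₁₀[0.000264 + 0.000183] = 6.029, so f = 0.02751.
Darcy-Weisbach: ΔP = f(L/D)(ρV²/2) = 0.02751·(6.98/0.0208)·(1770·4.739²/2) = 0.02751·335.6·1.987e+04 = 1.835e+05 Pa.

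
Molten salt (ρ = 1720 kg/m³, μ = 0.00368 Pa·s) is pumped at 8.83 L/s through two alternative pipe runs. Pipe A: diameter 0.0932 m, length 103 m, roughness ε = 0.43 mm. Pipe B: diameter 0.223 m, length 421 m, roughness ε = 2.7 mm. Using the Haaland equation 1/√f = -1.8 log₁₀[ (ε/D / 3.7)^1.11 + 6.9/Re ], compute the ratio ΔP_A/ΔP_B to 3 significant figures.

ΔP_A/ΔP_B ≈ 14.1

Pipe A: V = Q/A = 0.00883/0.006822 = 1.294 m/s; Re = 5.638e+04; ε/D = 0.00461; Haaland → f = 0.03125; ΔP_A = f(L/D)(ρV²/2) = 4.976e+04 Pa.
Pipe B: V = Q/A = 0.00883/0.03906 = 0.2261 m/s; Re = 2.356e+04; ε/D = 0.0121; Haaland → f = 0.04262; ΔP_B = f(L/D)(ρV²/2) = 3537 Pa.
ΔP_A/ΔP_B = 4.976e+04/3537 = 14.1.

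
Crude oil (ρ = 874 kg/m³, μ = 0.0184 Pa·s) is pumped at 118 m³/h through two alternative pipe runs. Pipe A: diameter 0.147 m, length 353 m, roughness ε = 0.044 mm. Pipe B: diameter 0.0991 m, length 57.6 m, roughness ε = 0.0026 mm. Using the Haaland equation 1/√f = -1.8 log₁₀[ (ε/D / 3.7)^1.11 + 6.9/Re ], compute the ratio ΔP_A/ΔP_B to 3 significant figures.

Pipe A: V = Q/A = 0.03278/0.01697 = 1.931 m/s; Re = 1.349e+04; ε/D = 0.000299; Haaland → f = 0.02891; ΔP_A = f(L/D)(ρV²/2) = 1.132e+05 Pa.
Pipe B: V = Q/A = 0.03278/0.007713 = 4.25 m/s; Re = 2e+04; ε/D = 2.62e-05; Haaland → f = 0.02578; ΔP_B = f(L/D)(ρV²/2) = 1.183e+05 Pa.
ΔP_A/ΔP_B = 1.132e+05/1.183e+05 = 0.957.

ΔP_A/ΔP_B ≈ 0.957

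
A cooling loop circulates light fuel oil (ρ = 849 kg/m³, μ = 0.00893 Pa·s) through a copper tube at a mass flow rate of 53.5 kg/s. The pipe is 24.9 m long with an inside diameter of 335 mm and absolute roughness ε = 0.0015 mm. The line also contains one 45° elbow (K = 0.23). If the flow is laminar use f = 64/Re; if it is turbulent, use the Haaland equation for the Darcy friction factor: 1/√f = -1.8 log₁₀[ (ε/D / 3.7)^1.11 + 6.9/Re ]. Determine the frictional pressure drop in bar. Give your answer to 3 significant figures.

A = πD²/4 = π(0.335)²/4 = 0.08814 m²; mean velocity V = ṁ/(ρA) = 53.5/(849 · 0.08814) = 0.7149 m/s.
Reynolds number Re = ρVD/μ = 849 · 0.7149 · 0.335 / 0.00893 = 2.277e+04.
Re > 4000 → turbulent. Relative roughness ε/D = 1.5e-06/0.335 = 4.48e-06. Haaland: 1/√f = -1.8 log₁₀[(4.48e-06/3.7)^1.11 + 6.9/2.277e+04] = -1.8 log₁₀[2.7e-07 + 0.000303] = 6.333, so f = 0.02494.
Total minor-loss coefficient ΣK = 1·0.23 = 0.23.
ΔP = [f·L/D + ΣK]·(ρV²/2) = [0.02494·24.9/0.335 + 0.23]·(849·0.7149²/2) = [1.853 + 0.23]·217 = 452.1 Pa.
ΔP = 452.1 Pa = 0.00452 bar.

ΔP ≈ 0.00452 bar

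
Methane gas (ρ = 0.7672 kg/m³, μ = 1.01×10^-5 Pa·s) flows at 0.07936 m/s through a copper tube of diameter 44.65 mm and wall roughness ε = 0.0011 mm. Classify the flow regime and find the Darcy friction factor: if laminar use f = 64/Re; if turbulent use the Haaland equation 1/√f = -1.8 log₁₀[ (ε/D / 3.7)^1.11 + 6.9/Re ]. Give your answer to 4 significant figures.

Re = ρVD/μ = 0.7672·0.07936·0.04465/1.01e-05 = 269.2.
Re < 2300 → laminar, so f = 64/Re = 0.2378 (roughness is irrelevant in laminar flow).

f ≈ 0.2378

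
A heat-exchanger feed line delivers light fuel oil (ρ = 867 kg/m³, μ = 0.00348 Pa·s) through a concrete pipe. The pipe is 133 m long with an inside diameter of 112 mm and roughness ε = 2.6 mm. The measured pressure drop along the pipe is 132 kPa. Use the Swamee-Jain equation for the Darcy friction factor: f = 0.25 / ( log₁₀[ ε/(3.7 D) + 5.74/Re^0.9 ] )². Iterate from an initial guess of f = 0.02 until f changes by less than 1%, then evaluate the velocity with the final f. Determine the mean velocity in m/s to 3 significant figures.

V ≈ 2.21 m/s

Rearranging Darcy-Weisbach: V = √(2·ΔP·D/(f·L·ρ)). With ε/D = 0.0026/0.112 = 0.0232, iterate starting from f = 0.02:
  f = 0.02 → V = √(2·1.32e+05·0.112/(0.02·133·867)) = 3.581 m/s; Re = ρVD/μ = 9.991e+04; f → 0.05212
  f = 0.05212 → V = 2.218 m/s; Re = 6.189e+04; f → 0.05244
Converged (Δf/f < 1%). With the final f = 0.05244: V = √(2·1.32e+05·0.112/(0.05244·133·867)) = 2.211 m/s.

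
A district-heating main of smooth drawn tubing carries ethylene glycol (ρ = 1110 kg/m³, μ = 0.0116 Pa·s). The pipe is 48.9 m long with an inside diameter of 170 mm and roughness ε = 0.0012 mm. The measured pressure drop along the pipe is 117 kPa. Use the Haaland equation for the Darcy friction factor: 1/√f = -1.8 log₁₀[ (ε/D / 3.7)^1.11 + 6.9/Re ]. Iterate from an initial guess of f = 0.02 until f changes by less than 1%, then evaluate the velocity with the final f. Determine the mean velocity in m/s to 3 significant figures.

Rearranging Darcy-Weisbach: V = √(2·ΔP·D/(f·L·ρ)). With ε/D = 1.2e-06/0.17 = 7.06e-06, iterate starting from f = 0.02:
  f = 0.02 → V = √(2·1.17e+05·0.17/(0.02·48.9·1110)) = 6.053 m/s; Re = ρVD/μ = 9.847e+04; f → 0.01791
  f = 0.01791 → V = 6.398 m/s; Re = 1.041e+05; f → 0.0177
  f = 0.0177 → V = 6.434 m/s; Re = 1.047e+05; f → 0.01768
Converged (Δf/f < 1%). With the final f = 0.01768: V = √(2·1.17e+05·0.17/(0.01768·48.9·1110)) = 6.438 m/s.

V ≈ 6.44 m/s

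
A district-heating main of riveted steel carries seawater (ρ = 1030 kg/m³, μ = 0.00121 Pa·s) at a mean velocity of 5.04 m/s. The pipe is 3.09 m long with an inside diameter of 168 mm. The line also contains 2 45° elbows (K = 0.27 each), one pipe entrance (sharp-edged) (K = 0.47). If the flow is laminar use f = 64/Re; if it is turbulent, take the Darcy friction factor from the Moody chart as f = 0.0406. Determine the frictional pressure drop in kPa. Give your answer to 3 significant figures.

ΔP ≈ 23.0 kPa

Reynolds number Re = ρVD/μ = 1030 · 5.04 · 0.168 / 0.00121 = 7.208e+05.
Re > 4000 → turbulent; use the Moody-chart value f = 0.0406.
Total minor-loss coefficient ΣK = 2·0.27 + 1·0.47 = 1.01.
ΔP = [f·L/D + ΣK]·(ρV²/2) = [0.0406·3.09/0.168 + 1.01]·(1030·5.04²/2) = [0.7467 + 1.01]·1.308e+04 = 2.298e+04 Pa.
ΔP = 2.298e+04 Pa = 23.0 kPa.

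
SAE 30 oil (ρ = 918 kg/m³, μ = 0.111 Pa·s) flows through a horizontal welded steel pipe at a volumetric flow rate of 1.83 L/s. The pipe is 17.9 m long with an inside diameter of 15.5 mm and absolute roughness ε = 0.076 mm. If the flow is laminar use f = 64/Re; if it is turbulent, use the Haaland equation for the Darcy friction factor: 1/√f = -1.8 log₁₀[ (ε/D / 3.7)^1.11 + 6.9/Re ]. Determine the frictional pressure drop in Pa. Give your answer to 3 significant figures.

ΔP ≈ 2.57×10^6 Pa

Q = 1.83 L/s = 1.83/1000 = 0.00183 m³/s.
Cross-sectional area A = πD²/4 = π(0.0155)²/4 = 0.0001887 m²; mean velocity V = Q/A = 0.00183/0.0001887 = 9.698 m/s.
Reynolds number Re = ρVD/μ = 918 · 9.698 · 0.0155 / 0.111 = 1243.
Re < 2300 → laminar flow, so f = 64/Re = 64/1243 = 0.05148 (the turbulent correlation is not needed).
Darcy-Weisbach: ΔP = f(L/D)(ρV²/2) = 0.05148·(17.9/0.0155)·(918·9.698²/2) = 0.05148·1155·4.317e+04 = 2.567e+06 Pa.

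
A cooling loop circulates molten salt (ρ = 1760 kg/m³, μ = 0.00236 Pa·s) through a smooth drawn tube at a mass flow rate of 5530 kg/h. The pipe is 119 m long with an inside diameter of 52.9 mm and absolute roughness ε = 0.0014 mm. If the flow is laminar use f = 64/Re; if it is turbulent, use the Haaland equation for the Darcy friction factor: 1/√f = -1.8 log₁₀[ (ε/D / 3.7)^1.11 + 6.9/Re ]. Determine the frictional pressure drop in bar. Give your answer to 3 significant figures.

ṁ = 5530 kg/h = 5530/3600 = 1.536 kg/s.
A = πD²/4 = π(0.0529)²/4 = 0.002198 m²; mean velocity V = ṁ/(ρA) = 1.536/(1760 · 0.002198) = 0.3971 m/s.
Reynolds number Re = ρVD/μ = 1760 · 0.3971 · 0.0529 / 0.00236 = 1.567e+04.
Re > 4000 → turbulent. Relative roughness ε/D = 1.4e-06/0.0529 = 2.65e-05. Haaland: 1/√f = -1.8 log₁₀[(2.65e-05/3.7)^1.11 + 6.9/1.567e+04] = -1.8 log₁₀[1.94e-06 + 0.00044] = 6.038, so f = 0.02743.
Darcy-Weisbach: ΔP = f(L/D)(ρV²/2) = 0.02743·(119/0.0529)·(1760·0.3971²/2) = 0.02743·2250·138.8 = 8564 Pa.
ΔP = 8564 Pa = 0.0856 bar.

ΔP ≈ 0.0856 bar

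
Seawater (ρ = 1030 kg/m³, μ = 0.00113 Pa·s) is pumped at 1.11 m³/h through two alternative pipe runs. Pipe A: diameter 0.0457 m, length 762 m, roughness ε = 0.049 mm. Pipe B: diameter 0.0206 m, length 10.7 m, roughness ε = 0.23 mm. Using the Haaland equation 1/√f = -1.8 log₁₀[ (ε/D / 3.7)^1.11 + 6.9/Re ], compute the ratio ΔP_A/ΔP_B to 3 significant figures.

ΔP_A/ΔP_B ≈ 1.07

Pipe A: V = Q/A = 0.0003083/0.00164 = 0.188 m/s; Re = 7830; ε/D = 0.00107; Haaland → f = 0.03429; ΔP_A = f(L/D)(ρV²/2) = 1.04e+04 Pa.
Pipe B: V = Q/A = 0.0003083/0.0003333 = 0.9251 m/s; Re = 1.737e+04; ε/D = 0.0112; Haaland → f = 0.04231; ΔP_B = f(L/D)(ρV²/2) = 9686 Pa.
ΔP_A/ΔP_B = 1.04e+04/9686 = 1.07.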